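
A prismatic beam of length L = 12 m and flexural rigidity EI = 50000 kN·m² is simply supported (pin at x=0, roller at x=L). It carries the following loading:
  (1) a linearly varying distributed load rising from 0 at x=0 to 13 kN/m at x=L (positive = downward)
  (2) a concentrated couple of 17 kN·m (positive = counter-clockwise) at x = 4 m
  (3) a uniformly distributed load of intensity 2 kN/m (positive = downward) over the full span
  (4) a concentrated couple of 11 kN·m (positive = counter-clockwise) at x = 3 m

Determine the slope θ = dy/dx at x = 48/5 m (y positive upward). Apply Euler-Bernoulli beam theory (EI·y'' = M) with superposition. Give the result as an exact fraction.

Load 1 — triangular load w₀=13 kN/m (0→w₀ over full span):
  θ_1 = -w₀(7L⁴-30L²x²+15x⁴)/(360LEI) = -13·(7·12⁴-30·12²·(48/5)²+15·(48/5)⁴)/(360·12·50000) = 29523/3906250 rad
Load 2 — applied couple M₀=17 kN·m at a=4 m (b=L-a=8):
  θ_2 = (M₀x²/(2L)-M₀(x-a)+C₁)/EI  [x>a] with C₁=M₀(3b²-L²)/(6L)=34/3 = (17·(48/5)²/(2·12)-17·((48/5)-4)+(34/3))/50000 = -697/1875000 rad
Load 3 — uniform load w=2 kN/m over full span:
  θ_3 = -w(L³-6Lx²+4x³)/(24EI) = -2·(12³-6·12·(48/5)²+4·(48/5)³)/(24·50000) = 891/390625 rad
Load 4 — applied couple M₀=11 kN·m at a=3 m (b=L-a=9):
  θ_4 = (M₀x²/(2L)-M₀(x-a)+C₁)/EI  [x>a] with C₁=M₀(3b²-L²)/(6L)=121/8 = (11·(48/5)²/(2·12)-11·((48/5)-3)+(121/8))/50000 = -3047/10000000 rad
Superposition: θ = Σ θ_i = 6871811/750000000 rad ≈ 0.009162 rad

θ(48/5) = 6871811/750000000 rad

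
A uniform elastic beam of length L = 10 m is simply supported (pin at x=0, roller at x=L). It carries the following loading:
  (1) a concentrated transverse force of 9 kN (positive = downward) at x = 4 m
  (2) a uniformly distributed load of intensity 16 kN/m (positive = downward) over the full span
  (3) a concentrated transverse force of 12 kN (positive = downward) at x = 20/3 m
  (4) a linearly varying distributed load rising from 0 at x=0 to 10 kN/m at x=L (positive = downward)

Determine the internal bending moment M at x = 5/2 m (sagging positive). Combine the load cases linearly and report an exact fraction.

Load 1 — point force P=9 kN at a=4 m (b=L-a=6):
  M_1 = Pbx/L  [x≤a] = 9·6·(5/2)/10 = 27/2 kN·m
Load 2 — uniform load w=16 kN/m over full span:
  M_2 = wx(L-x)/2 = 16·(5/2)·(10-(5/2))/2 = 150 kN·m
Load 3 — point force P=12 kN at a=20/3 m (b=L-a=10/3):
  M_3 = Pbx/L  [x≤a] = 12·(10/3)·(5/2)/10 = 10 kN·m
Load 4 — triangular load w₀=10 kN/m (0→w₀ over full span):
  M_4 = w₀Lx/6 - w₀x³/(6L) = 10·10·(5/2)/6 - 10·(5/2)³/(6·10) = 625/16 kN·m
Superposition: M = Σ M_i = 3401/16 kN·m ≈ 212.562500 kN·m

M(5/2) = 3401/16 kN·m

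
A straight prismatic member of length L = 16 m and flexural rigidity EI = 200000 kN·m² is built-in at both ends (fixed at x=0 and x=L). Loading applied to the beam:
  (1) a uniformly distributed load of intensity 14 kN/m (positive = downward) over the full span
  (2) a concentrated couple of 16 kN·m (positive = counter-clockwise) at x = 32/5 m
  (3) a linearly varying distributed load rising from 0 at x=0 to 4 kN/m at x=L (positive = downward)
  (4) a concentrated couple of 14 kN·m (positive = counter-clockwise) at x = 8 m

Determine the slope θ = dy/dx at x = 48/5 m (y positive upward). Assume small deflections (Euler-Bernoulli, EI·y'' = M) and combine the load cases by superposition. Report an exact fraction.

θ(48/5) = 10031/7812500 rad

Load 1 — uniform load w=14 kN/m over full span:
  θ_1 = -wx(L-x)(L-2x)/(12EI) = -14·(48/5)·(16-(48/5))·(16-2·(48/5))/(12·200000) = 448/390625 rad
Load 2 — applied couple M₀=16 kN·m at a=32/5 m (b=L-a=48/5):
  θ_2 = (R_Ax²/2 - M_Ax - M₀(x-a))/EI  [x>a] with R_A=36/25, M_A=48/25 = ((36/25)·(48/5)²/2 - (48/25)·(48/5) - 16·((48/5)-(32/5)))/200000 = -32/1953125 rad
Load 3 — triangular load w₀=4 kN/m (0→w₀ over full span):
  θ_3 = -w₀(2x(L-x)(L-2x)(x+2L)+x²(L-x)²)/(120LEI) = -4·(2·(48/5)·(16-(48/5))·(16-2·(48/5))·((48/5)+2·16)+(48/5)²·(16-(48/5))²)/(120·16·200000) = 256/1953125 rad
Load 4 — applied couple M₀=14 kN·m at a=8 m (b=L-a=8):
  θ_4 = (R_Ax²/2 - M_Ax - M₀(x-a))/EI  [x>a] with R_A=21/16, M_A=7/2 = ((21/16)·(48/5)²/2 - (7/2)·(48/5) - 14·((48/5)-8))/200000 = 7/312500 rad
Superposition: θ = Σ θ_i = 10031/7812500 rad ≈ 0.001284 rad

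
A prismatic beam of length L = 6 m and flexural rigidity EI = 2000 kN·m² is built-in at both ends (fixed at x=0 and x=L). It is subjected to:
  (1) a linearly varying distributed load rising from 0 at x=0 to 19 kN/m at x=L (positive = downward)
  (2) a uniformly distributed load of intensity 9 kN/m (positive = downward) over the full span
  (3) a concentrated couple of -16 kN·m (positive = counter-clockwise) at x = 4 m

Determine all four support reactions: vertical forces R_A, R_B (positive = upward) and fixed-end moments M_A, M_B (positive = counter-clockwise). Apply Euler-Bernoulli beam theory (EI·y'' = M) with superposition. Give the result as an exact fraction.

R_A = 3649/90 kN, M_A = 667/15 kN·m, R_B = 6341/90 kN, M_B = -306/5 kN·m

Load 1 — triangular load w₀=19 kN/m (0→w₀ over full span):
  R_A = 3w₀L/20 = 3·19·6/20 = 171/10 kN
  M_A = w₀L²/30 = 19·6²/30 = 114/5 kN·m
  R_B = 7w₀L/20 = 7·19·6/20 = 399/10 kN
  M_B = -w₀L²/20 = -19·6²/20 = -171/5 kN·m
Load 2 — uniform load w=9 kN/m over full span:
  R_A = wL/2 = 9·6/2 = 27 kN
  M_A = wL²/12 = 9·6²/12 = 27 kN·m
  R_B = wL/2 = 9·6/2 = 27 kN
  M_B = -wL²/12 = -9·6²/12 = -27 kN·m
Load 3 — applied couple M₀=-16 kN·m at a=4 m (b=L-a=2):
  R_A = 6M₀ab/L³ = 6·(-16)·4·2/6³ = -32/9 kN
  M_A = M₀b(2a-b)/L² = (-16)·2·(2·4-2)/6² = -16/3 kN·m
  R_B = -6M₀ab/L³ = -6·(-16)·4·2/6³ = 32/9 kN
  M_B = M₀a(2b-a)/L² = (-16)·4·(2·2-4)/6² = 0 kN·m
Superposition: R_A = 3649/90 kN, M_A = 667/15 kN·m, R_B = 6341/90 kN, M_B = -306/5 kN·m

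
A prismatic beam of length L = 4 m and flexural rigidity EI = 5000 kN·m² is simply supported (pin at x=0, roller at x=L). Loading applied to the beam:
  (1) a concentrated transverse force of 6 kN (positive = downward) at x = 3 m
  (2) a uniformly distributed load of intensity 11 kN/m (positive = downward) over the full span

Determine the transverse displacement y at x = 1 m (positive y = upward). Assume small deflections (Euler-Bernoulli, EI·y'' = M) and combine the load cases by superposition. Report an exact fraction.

Load 1 — point force P=6 kN at a=3 m (b=L-a=1):
  y_1 = -Pbx(L²-b²-x²)/(6LEI)  [x≤a] = -6·1·1·(4²-1²-1²)/(6·4·5000) = -7/10000 m
Load 2 — uniform load w=11 kN/m over full span:
  y_2 = -wx(L³-2Lx²+x³)/(24EI) = -11·1·(4³-2·4·1²+1³)/(24·5000) = -209/40000 m
Superposition: y = Σ y_i = -237/40000 m ≈ -0.005925 m

y(1) = -237/40000 m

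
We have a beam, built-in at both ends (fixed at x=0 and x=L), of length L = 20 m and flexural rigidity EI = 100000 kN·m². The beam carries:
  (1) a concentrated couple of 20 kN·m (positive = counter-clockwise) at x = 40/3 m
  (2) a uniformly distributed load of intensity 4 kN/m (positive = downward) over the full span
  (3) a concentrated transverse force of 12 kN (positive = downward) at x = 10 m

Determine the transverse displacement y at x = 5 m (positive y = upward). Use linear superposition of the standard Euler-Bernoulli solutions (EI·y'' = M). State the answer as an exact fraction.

y(5) = -179/14400 m

Load 1 — applied couple M₀=20 kN·m at a=40/3 m (b=L-a=20/3):
  y_1 = (R_Ax³/6 - M_Ax²/2)/EI  [x≤a] with R_A=4/3, M_A=20/3 = ((4/3)·5³/6 - (20/3)·5²/2)/100000 = -1/1800 m
Load 2 — uniform load w=4 kN/m over full span:
  y_2 = -wx²(L-x)²/(24EI) = -4·5²·(20-5)²/(24·100000) = -3/320 m
Load 3 — point force P=12 kN at a=10 m (b=L-a=10):
  y_3 = -Pb²x²(3aL-(3a+b)x)/(6L³EI)  [x≤a] = -12·10²·5²·(3·10·20-(3·10+10)·5)/(6·20³·100000) = -1/400 m
Superposition: y = Σ y_i = -179/14400 m ≈ -0.012431 m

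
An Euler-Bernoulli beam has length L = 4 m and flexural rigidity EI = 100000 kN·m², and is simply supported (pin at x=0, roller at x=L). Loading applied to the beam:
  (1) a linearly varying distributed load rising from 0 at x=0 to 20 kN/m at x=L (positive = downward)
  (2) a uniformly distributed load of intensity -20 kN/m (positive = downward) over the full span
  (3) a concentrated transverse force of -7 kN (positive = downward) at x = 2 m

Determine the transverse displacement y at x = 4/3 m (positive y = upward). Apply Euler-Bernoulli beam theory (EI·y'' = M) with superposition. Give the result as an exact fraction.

y(4/3) = 6889/18225000 m

Load 1 — triangular load w₀=20 kN/m (0→w₀ over full span):
  y_1 = -w₀x(7L⁴-10L²x²+3x⁴)/(360LEI) = -20·(4/3)·(7·4⁴-10·4²·(4/3)²+3·(4/3)⁴)/(360·4·100000) = -128/455625 m
Load 2 — uniform load w=-20 kN/m over full span:
  y_2 = -wx(L³-2Lx²+x³)/(24EI) = -(-20)·(4/3)·(4³-2·4·(4/3)²+(4/3)³)/(24·100000) = 88/151875 m
Load 3 — point force P=-7 kN at a=2 m (b=L-a=2):
  y_3 = -Pbx(L²-b²-x²)/(6LEI)  [x≤a] = -(-7)·2·(4/3)·(4²-2²-(4/3)²)/(6·4·100000) = 161/2025000 m
Superposition: y = Σ y_i = 6889/18225000 m ≈ 0.000378 m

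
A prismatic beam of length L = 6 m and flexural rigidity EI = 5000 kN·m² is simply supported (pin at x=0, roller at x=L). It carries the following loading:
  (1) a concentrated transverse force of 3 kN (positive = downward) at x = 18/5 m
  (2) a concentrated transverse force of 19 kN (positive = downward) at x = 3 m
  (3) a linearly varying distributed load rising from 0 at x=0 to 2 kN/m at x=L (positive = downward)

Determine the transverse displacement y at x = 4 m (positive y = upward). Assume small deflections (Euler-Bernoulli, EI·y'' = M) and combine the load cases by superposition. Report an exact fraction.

y(4) = -223579/11250000 m

Load 1 — point force P=3 kN at a=18/5 m (b=L-a=12/5):
  y_1 = -Pa(L-x)(2Lx-a²-x²)/(6LEI)  [x>a] = -3·(18/5)·(6-4)·(2·6·4-(18/5)²-4²)/(6·6·5000) = -357/156250 m
Load 2 — point force P=19 kN at a=3 m (b=L-a=3):
  y_2 = -Pa(L-x)(2Lx-a²-x²)/(6LEI)  [x>a] = -19·3·(6-4)·(2·6·4-3²-4²)/(6·6·5000) = -437/30000 m
Load 3 — triangular load w₀=2 kN/m (0→w₀ over full span):
  y_3 = -w₀x(7L⁴-10L²x²+3x⁴)/(360LEI) = -2·4·(7·6⁴-10·6²·4²+3·4⁴)/(360·6·5000) = -17/5625 m
Superposition: y = Σ y_i = -223579/11250000 m ≈ -0.019874 m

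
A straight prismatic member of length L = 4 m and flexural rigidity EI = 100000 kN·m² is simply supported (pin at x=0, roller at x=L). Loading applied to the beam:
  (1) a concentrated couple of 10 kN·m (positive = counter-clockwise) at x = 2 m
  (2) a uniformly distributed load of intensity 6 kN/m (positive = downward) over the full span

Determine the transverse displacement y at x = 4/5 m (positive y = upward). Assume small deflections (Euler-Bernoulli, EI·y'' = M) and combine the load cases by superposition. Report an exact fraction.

y(4/5) = -2031/15625000 m

Load 1 — applied couple M₀=10 kN·m at a=2 m (b=L-a=2):
  y_1 = (M₀x³/(6L)+C₁x)/EI  [x≤a] with C₁=M₀(3b²-L²)/(6L)=-5/3 = (10·(4/5)³/(6·4)+(-5/3)·(4/5))/100000 = -7/625000 m
Load 2 — uniform load w=6 kN/m over full span:
  y_2 = -wx(L³-2Lx²+x³)/(24EI) = -6·(4/5)·(4³-2·4·(4/5)²+(4/5)³)/(24·100000) = -232/1953125 m
Superposition: y = Σ y_i = -2031/15625000 m ≈ -0.000130 m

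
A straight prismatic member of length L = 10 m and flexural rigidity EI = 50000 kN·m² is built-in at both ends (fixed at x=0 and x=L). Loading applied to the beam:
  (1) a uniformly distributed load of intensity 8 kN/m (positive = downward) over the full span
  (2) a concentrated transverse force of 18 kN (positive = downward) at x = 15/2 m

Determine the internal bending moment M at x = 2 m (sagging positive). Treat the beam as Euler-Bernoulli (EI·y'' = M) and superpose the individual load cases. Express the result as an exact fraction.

M(2) = -263/48 kN·m

Load 1 — uniform load w=8 kN/m over full span:
  M_1 = wLx/2 - wL²/12 - wx²/2 = 8·10·2/2 - 8·10²/12 - 8·2²/2 = -8/3 kN·m
Load 2 — point force P=18 kN at a=15/2 m (b=L-a=5/2):
  M_2 = Pb²(3a+b)x/L³ - Pab²/L²  [x≤a] = 18·(5/2)²·(3·(15/2)+(5/2))·2/10³ - 18·(15/2)·(5/2)²/10² = -45/16 kN·m
Superposition: M = Σ M_i = -263/48 kN·m ≈ -5.479167 kN·m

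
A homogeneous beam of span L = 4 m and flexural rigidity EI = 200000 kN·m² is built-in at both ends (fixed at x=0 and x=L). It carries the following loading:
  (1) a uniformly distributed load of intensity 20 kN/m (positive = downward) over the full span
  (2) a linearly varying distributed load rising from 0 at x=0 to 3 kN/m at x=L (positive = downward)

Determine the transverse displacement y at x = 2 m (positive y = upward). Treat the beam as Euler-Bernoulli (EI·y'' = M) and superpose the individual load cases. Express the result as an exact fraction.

y(2) = -43/600000 m

Load 1 — uniform load w=20 kN/m over full span:
  y_1 = -wx²(L-x)²/(24EI) = -20·2²·(4-2)²/(24·200000) = -1/15000 m
Load 2 — triangular load w₀=3 kN/m (0→w₀ over full span):
  y_2 = -w₀x²(L-x)²(x+2L)/(120LEI) = -3·2²·(4-2)²·(2+2·4)/(120·4·200000) = -1/200000 m
Superposition: y = Σ y_i = -43/600000 m ≈ -0.000072 m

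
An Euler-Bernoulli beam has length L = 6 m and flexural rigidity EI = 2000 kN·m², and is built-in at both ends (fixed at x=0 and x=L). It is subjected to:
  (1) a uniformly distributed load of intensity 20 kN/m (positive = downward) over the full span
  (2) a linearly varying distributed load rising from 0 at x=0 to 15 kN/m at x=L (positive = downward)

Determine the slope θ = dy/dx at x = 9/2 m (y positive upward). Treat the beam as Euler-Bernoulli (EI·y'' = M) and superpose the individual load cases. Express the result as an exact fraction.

Load 1 — uniform load w=20 kN/m over full span:
  θ_1 = -wx(L-x)(L-2x)/(12EI) = -20·(9/2)·(6-(9/2))·(6-2·(9/2))/(12·2000) = 27/1600 rad
Load 2 — triangular load w₀=15 kN/m (0→w₀ over full span):
  θ_2 = -w₀(2x(L-x)(L-2x)(x+2L)+x²(L-x)²)/(120LEI) = -15·(2·(9/2)·(6-(9/2))·(6-2·(9/2))·((9/2)+2·6)+(9/2)²·(6-(9/2))²)/(120·6·2000) = 3321/512000 rad
Superposition: θ = Σ θ_i = 11961/512000 rad ≈ 0.023361 rad

θ(9/2) = 11961/512000 rad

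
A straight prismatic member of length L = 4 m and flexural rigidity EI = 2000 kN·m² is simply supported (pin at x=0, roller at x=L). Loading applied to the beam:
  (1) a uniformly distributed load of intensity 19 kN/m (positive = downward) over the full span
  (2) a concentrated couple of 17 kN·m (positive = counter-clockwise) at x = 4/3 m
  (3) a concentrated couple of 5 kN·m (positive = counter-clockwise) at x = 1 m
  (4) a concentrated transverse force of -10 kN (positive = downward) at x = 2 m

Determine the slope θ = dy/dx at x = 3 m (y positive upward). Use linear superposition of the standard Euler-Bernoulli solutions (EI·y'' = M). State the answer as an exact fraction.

Load 1 — uniform load w=19 kN/m over full span:
  θ_1 = -w(L³-6Lx²+4x³)/(24EI) = -19·(4³-6·4·3²+4·3³)/(24·2000) = 209/12000 rad
Load 2 — applied couple M₀=17 kN·m at a=4/3 m (b=L-a=8/3):
  θ_2 = (M₀x²/(2L)-M₀(x-a)+C₁)/EI  [x>a] with C₁=M₀(3b²-L²)/(6L)=34/9 = (17·3²/(2·4)-17·(3-(4/3))+(34/9))/2000 = -391/144000 rad
Load 3 — applied couple M₀=5 kN·m at a=1 m (b=L-a=3):
  θ_3 = (M₀x²/(2L)-M₀(x-a)+C₁)/EI  [x>a] with C₁=M₀(3b²-L²)/(6L)=55/24 = (5·3²/(2·4)-5·(3-1)+(55/24))/2000 = -1/960 rad
Load 4 — point force P=-10 kN at a=2 m (b=L-a=2):
  θ_4 = -Pa(2L²-6Lx+3x²+a²)/(6LEI)  [x>a] = -(-10)·2·(2·4²-6·4·3+3·3²+2²)/(6·4·2000) = -3/800 rad
Superposition: θ = Σ θ_i = 1427/144000 rad ≈ 0.009910 rad

θ(3) = 1427/144000 rad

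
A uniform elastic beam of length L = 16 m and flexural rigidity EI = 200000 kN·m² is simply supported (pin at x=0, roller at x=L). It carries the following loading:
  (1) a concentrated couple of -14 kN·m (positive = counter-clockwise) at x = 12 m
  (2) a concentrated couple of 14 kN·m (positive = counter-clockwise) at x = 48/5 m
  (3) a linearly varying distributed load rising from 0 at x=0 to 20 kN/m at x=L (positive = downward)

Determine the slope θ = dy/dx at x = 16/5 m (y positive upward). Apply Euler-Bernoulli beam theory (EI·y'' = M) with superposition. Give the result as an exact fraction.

Load 1 — applied couple M₀=-14 kN·m at a=12 m (b=L-a=4):
  θ_1 = (M₀x²/(2L)+C₁)/EI  [x≤a] with C₁=M₀(3b²-L²)/(6L)=91/3 = ((-14)·(16/5)²/(2·16)+(91/3))/200000 = 1939/15000000 rad
Load 2 — applied couple M₀=14 kN·m at a=48/5 m (b=L-a=32/5):
  θ_2 = (M₀x²/(2L)+C₁)/EI  [x≤a] with C₁=M₀(3b²-L²)/(6L)=-1456/75 = (14·(16/5)²/(2·16)+(-1456/75))/200000 = -7/93750 rad
Load 3 — triangular load w₀=20 kN/m (0→w₀ over full span):
  θ_3 = -w₀(7L⁴-30L²x²+15x⁴)/(360LEI) = -20·(7·16⁴-30·16²·(16/5)²+15·(16/5)⁴)/(360·16·200000) = -23296/3515625 rad
Superposition: θ = Σ θ_i = -1478659/225000000 rad ≈ -0.006572 rad

θ(16/5) = -1478659/225000000 rad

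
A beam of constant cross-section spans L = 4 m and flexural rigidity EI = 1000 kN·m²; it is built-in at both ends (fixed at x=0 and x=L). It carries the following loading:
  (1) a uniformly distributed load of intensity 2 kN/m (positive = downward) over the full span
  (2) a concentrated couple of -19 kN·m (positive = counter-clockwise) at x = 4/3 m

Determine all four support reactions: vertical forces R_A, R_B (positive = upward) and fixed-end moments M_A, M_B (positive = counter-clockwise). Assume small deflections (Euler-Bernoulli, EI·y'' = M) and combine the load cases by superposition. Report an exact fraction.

Load 1 — uniform load w=2 kN/m over full span:
  R_A = wL/2 = 2·4/2 = 4 kN
  M_A = wL²/12 = 2·4²/12 = 8/3 kN·m
  R_B = wL/2 = 2·4/2 = 4 kN
  M_B = -wL²/12 = -2·4²/12 = -8/3 kN·m
Load 2 — applied couple M₀=-19 kN·m at a=4/3 m (b=L-a=8/3):
  R_A = 6M₀ab/L³ = 6·(-19)·(4/3)·(8/3)/4³ = -19/3 kN
  M_A = M₀b(2a-b)/L² = (-19)·(8/3)·(2·(4/3)-(8/3))/4² = 0 kN·m
  R_B = -6M₀ab/L³ = -6·(-19)·(4/3)·(8/3)/4³ = 19/3 kN
  M_B = M₀a(2b-a)/L² = (-19)·(4/3)·(2·(8/3)-(4/3))/4² = -19/3 kN·m
Superposition: R_A = -7/3 kN, M_A = 8/3 kN·m, R_B = 31/3 kN, M_B = -9 kN·m

R_A = -7/3 kN, M_A = 8/3 kN·m, R_B = 31/3 kN, M_B = -9 kN·m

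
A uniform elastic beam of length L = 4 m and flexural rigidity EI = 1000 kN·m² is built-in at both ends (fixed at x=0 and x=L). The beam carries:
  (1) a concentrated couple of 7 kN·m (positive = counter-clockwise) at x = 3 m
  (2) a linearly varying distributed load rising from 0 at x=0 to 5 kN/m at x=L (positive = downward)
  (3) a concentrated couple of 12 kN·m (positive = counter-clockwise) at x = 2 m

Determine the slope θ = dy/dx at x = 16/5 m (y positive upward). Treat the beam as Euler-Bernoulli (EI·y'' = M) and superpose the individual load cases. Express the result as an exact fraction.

Load 1 — applied couple M₀=7 kN·m at a=3 m (b=L-a=1):
  θ_1 = (R_Ax²/2 - M_Ax - M₀(x-a))/EI  [x>a] with R_A=63/32, M_A=35/16 = ((63/32)·(16/5)²/2 - (35/16)·(16/5) - 7·((16/5)-3))/1000 = 21/12500 rad
Load 2 — triangular load w₀=5 kN/m (0→w₀ over full span):
  θ_2 = -w₀(2x(L-x)(L-2x)(x+2L)+x²(L-x)²)/(120LEI) = -5·(2·(16/5)·(4-(16/5))·(4-2·(16/5))·((16/5)+2·4)+(16/5)²·(4-(16/5))²)/(120·4·1000) = 64/46875 rad
Load 3 — applied couple M₀=12 kN·m at a=2 m (b=L-a=2):
  θ_3 = (R_Ax²/2 - M_Ax - M₀(x-a))/EI  [x>a] with R_A=9/2, M_A=3 = ((9/2)·(16/5)²/2 - 3·(16/5) - 12·((16/5)-2))/1000 = -3/3125 rad
Superposition: θ = Σ θ_i = 391/187500 rad ≈ 0.002085 rad

θ(16/5) = 391/187500 rad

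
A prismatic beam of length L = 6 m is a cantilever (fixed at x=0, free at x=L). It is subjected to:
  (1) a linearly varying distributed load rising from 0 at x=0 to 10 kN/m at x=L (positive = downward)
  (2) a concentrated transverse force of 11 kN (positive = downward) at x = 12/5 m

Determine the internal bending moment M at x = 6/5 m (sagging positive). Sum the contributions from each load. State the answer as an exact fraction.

Load 1 — triangular load w₀=10 kN/m (0→w₀ over full span):
  M_1 = w₀Lx/2 - w₀L²/3 - w₀x³/(6L) = 10·6·(6/5)/2 - 10·6²/3 - 10·(6/5)³/(6·6) = -2112/25 kN·m
Load 2 — point force P=11 kN at a=12/5 m (b=L-a=18/5):
  M_2 = -P(a-x)  [x≤a] = -11·((12/5)-(6/5)) = -66/5 kN·m
Superposition: M = Σ M_i = -2442/25 kN·m ≈ -97.680000 kN·m

M(6/5) = -2442/25 kN·m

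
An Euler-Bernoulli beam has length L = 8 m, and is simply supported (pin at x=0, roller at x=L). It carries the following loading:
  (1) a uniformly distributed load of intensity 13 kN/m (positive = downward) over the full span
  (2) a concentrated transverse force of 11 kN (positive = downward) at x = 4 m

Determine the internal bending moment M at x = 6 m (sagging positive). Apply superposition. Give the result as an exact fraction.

Load 1 — uniform load w=13 kN/m over full span:
  M_1 = wx(L-x)/2 = 13·6·(8-6)/2 = 78 kN·m
Load 2 — point force P=11 kN at a=4 m (b=L-a=4):
  M_2 = Pa(L-x)/L  [x>a] = 11·4·(8-6)/8 = 11 kN·m
Superposition: M = Σ M_i = 89 kN·m ≈ 89.000000 kN·m

M(6) = 89 kN·m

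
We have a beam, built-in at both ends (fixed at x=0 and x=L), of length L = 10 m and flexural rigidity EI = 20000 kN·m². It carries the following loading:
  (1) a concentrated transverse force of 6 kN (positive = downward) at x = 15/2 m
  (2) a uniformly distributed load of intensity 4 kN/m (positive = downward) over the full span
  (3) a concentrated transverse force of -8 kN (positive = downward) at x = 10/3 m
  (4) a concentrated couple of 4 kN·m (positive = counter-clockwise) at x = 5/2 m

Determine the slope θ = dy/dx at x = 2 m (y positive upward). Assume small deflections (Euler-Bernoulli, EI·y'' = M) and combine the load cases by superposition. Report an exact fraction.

θ(2) = -11609/10800000 rad

Load 1 — point force P=6 kN at a=15/2 m (b=L-a=5/2):
  θ_1 = -Pb²x(2aL-(3a+b)x)/(2L³EI)  [x≤a] = -6·(5/2)²·2·(2·(15/2)·10-(3·(15/2)+(5/2))·2)/(2·10³·20000) = -3/16000 rad
Load 2 — uniform load w=4 kN/m over full span:
  θ_2 = -wx(L-x)(L-2x)/(12EI) = -4·2·(10-2)·(10-2·2)/(12·20000) = -1/625 rad
Load 3 — point force P=-8 kN at a=10/3 m (b=L-a=20/3):
  θ_3 = -Pb²x(2aL-(3a+b)x)/(2L³EI)  [x≤a] = -(-8)·(20/3)²·2·(2·(10/3)·10-(3·(10/3)+(20/3))·2)/(2·10³·20000) = 2/3375 rad
Load 4 — applied couple M₀=4 kN·m at a=5/2 m (b=L-a=15/2):
  θ_4 = (R_Ax²/2 - M_Ax)/EI  [x≤a] with R_A=9/20, M_A=-3/4 = ((9/20)·2²/2 - (-3/4)·2)/20000 = 3/25000 rad
Superposition: θ = Σ θ_i = -11609/10800000 rad ≈ -0.001075 rad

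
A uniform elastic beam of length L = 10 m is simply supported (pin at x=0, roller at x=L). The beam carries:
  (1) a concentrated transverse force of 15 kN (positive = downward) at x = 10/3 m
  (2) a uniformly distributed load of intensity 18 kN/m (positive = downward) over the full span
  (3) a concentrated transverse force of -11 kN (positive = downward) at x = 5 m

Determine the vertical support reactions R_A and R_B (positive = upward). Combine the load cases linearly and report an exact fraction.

Load 1 — point force P=15 kN at a=10/3 m (b=L-a=20/3):
  R_A = Pb/L = 15·(20/3)/10 = 10 kN
  R_B = Pa/L = 15·(10/3)/10 = 5 kN
Load 2 — uniform load w=18 kN/m over full span:
  R_A = wL/2 = 18·10/2 = 90 kN
  R_B = wL/2 = 18·10/2 = 90 kN
Load 3 — point force P=-11 kN at a=5 m (b=L-a=5):
  R_A = Pb/L = (-11)·5/10 = -11/2 kN
  R_B = Pa/L = (-11)·5/10 = -11/2 kN
Superposition: R_A = 189/2 kN, R_B = 179/2 kN

R_A = 189/2 kN, R_B = 179/2 kN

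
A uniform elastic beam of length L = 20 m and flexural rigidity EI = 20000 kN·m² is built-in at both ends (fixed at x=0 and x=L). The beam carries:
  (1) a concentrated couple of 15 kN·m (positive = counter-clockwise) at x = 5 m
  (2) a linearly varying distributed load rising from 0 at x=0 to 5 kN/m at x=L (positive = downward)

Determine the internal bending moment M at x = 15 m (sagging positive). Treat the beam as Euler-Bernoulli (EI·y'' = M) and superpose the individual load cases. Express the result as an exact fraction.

M(15) = 1745/96 kN·m

Load 1 — applied couple M₀=15 kN·m at a=5 m (b=L-a=15):
  M_1 = R_Ax - M_A - M₀  [x>a] with R_A=27/32, M_A=-45/16 = (27/32)·15 - (-45/16) - 15 = 15/32 kN·m
Load 2 — triangular load w₀=5 kN/m (0→w₀ over full span):
  M_2 = 3w₀Lx/20 - w₀L²/30 - w₀x³/(6L) = 3·5·20·15/20 - 5·20²/30 - 5·15³/(6·20) = 425/24 kN·m
Superposition: M = Σ M_i = 1745/96 kN·m ≈ 18.177083 kN·m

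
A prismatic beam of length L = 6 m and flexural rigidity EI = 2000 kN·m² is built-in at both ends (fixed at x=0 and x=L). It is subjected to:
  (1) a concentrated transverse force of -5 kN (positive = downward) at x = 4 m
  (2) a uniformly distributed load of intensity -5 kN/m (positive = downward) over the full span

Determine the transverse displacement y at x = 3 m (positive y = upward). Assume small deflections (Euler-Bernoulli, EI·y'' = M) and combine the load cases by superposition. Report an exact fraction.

Load 1 — point force P=-5 kN at a=4 m (b=L-a=2):
  y_1 = -Pb²x²(3aL-(3a+b)x)/(6L³EI)  [x≤a] = -(-5)·2²·3²·(3·4·6-(3·4+2)·3)/(6·6³·2000) = 1/480 m
Load 2 — uniform load w=-5 kN/m over full span:
  y_2 = -wx²(L-x)²/(24EI) = -(-5)·3²·(6-3)²/(24·2000) = 27/3200 m
Superposition: y = Σ y_i = 101/9600 m ≈ 0.010521 m

y(3) = 101/9600 m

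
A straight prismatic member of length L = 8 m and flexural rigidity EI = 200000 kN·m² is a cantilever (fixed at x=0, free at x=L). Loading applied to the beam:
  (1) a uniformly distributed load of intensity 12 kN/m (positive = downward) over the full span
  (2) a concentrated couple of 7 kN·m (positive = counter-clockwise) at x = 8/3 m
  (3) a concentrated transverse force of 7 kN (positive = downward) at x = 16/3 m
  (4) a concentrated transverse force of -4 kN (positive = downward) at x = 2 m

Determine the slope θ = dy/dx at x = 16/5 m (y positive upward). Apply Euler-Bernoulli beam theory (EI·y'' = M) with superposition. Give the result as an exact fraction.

Load 1 — uniform load w=12 kN/m over full span:
  θ_1 = -wx(x²-3Lx+3L²)/(6EI) = -12·(16/5)·((16/5)²-3·8·(16/5)+3·8²)/(6·200000) = -1568/390625 rad
Load 2 — applied couple M₀=7 kN·m at a=8/3 m (b=L-a=16/3):
  θ_2 = M₀a/EI  [x>a] = 7·(8/3)/200000 = 7/75000 rad
Load 3 — point force P=7 kN at a=16/3 m (b=L-a=8/3):
  θ_3 = -Px(2a-x)/(2EI)  [x≤a] = -7·(16/5)·(2·(16/3)-(16/5))/(2·200000) = -98/234375 rad
Load 4 — point force P=-4 kN at a=2 m (b=L-a=6):
  θ_4 = -Pa²/(2EI)  [x>a] = -(-4)·2²/(2·200000) = 1/25000 rad
Superposition: θ = Σ θ_i = -6717/1562500 rad ≈ -0.004299 rad

θ(16/5) = -6717/1562500 rad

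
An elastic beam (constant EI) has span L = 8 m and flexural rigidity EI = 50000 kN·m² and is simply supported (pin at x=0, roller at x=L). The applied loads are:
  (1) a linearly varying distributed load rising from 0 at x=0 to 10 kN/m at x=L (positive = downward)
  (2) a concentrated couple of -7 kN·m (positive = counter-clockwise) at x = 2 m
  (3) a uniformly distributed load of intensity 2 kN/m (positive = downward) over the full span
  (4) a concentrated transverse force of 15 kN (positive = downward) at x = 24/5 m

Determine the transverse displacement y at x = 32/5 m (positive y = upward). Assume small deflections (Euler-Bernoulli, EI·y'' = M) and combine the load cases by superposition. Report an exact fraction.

Load 1 — triangular load w₀=10 kN/m (0→w₀ over full span):
  y_1 = -w₀x(7L⁴-10L²x²+3x⁴)/(360LEI) = -10·(32/5)·(7·8⁴-10·8²·(32/5)²+3·(32/5)⁴)/(360·8·50000) = -32512/9765625 m
Load 2 — applied couple M₀=-7 kN·m at a=2 m (b=L-a=6):
  y_2 = (M₀x³/(6L)-M₀(x-a)²/2+C₁x)/EI  [x>a] with C₁=M₀(3b²-L²)/(6L)=-77/12 = ((-7)·(32/5)³/(6·8)-(-7)·((32/5)-2)²/2+(-77/12)·(32/5))/50000 = -721/3125000 m
Load 3 — uniform load w=2 kN/m over full span:
  y_3 = -wx(L³-2Lx²+x³)/(24EI) = -2·(32/5)·(8³-2·8·(32/5)²+(32/5)³)/(24·50000) = -7424/5859375 m
Load 4 — point force P=15 kN at a=24/5 m (b=L-a=16/5):
  y_4 = -Pa(L-x)(2Lx-a²-x²)/(6LEI)  [x>a] = -15·(24/5)·(8-(32/5))·(2·8·(32/5)-(24/5)²-(32/5)²)/(6·8·50000) = -144/78125 m
Superposition: y = Σ y_i = -1563323/234375000 m ≈ -0.006670 m

y(32/5) = -1563323/234375000 m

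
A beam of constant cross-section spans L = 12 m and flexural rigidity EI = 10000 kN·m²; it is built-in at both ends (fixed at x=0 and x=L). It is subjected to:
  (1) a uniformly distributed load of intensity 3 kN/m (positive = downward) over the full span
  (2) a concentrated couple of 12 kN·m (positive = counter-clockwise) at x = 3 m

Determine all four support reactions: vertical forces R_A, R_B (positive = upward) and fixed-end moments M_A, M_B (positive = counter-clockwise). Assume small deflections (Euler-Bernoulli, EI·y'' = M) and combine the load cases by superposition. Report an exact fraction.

R_A = 153/8 kN, M_A = 135/4 kN·m, R_B = 135/8 kN, M_B = -129/4 kN·m

Load 1 — uniform load w=3 kN/m over full span:
  R_A = wL/2 = 3·12/2 = 18 kN
  M_A = wL²/12 = 3·12²/12 = 36 kN·m
  R_B = wL/2 = 3·12/2 = 18 kN
  M_B = -wL²/12 = -3·12²/12 = -36 kN·m
Load 2 — applied couple M₀=12 kN·m at a=3 m (b=L-a=9):
  R_A = 6M₀ab/L³ = 6·12·3·9/12³ = 9/8 kN
  M_A = M₀b(2a-b)/L² = 12·9·(2·3-9)/12² = -9/4 kN·m
  R_B = -6M₀ab/L³ = -6·12·3·9/12³ = -9/8 kN
  M_B = M₀a(2b-a)/L² = 12·3·(2·9-3)/12² = 15/4 kN·m
Superposition: R_A = 153/8 kN, M_A = 135/4 kN·m, R_B = 135/8 kN, M_B = -129/4 kN·m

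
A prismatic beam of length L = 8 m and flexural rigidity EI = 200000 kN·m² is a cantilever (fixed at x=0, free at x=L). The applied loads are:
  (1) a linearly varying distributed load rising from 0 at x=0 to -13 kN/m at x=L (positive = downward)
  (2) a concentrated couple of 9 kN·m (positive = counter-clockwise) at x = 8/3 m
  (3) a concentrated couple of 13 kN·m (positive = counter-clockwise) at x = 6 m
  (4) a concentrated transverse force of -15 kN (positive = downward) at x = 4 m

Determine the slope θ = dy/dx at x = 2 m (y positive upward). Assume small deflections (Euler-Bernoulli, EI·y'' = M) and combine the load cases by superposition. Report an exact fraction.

Load 1 — triangular load w₀=-13 kN/m (0→w₀ over full span):
  θ_1 = (w₀Lx²/4-w₀L²x/3-w₀x⁴/(24L))/EI = ((-13)·8·2²/4-(-13)·8²·2/3-(-13)·2⁴/(24·8))/200000 = 1807/800000 rad
Load 2 — applied couple M₀=9 kN·m at a=8/3 m (b=L-a=16/3):
  θ_2 = M₀x/EI  [x≤a] = 9·2/200000 = 9/100000 rad
Load 3 — applied couple M₀=13 kN·m at a=6 m (b=L-a=2):
  θ_3 = M₀x/EI  [x≤a] = 13·2/200000 = 13/100000 rad
Load 4 — point force P=-15 kN at a=4 m (b=L-a=4):
  θ_4 = -Px(2a-x)/(2EI)  [x≤a] = -(-15)·2·(2·4-2)/(2·200000) = 9/20000 rad
Superposition: θ = Σ θ_i = 2343/800000 rad ≈ 0.002929 rad

θ(2) = 2343/800000 rad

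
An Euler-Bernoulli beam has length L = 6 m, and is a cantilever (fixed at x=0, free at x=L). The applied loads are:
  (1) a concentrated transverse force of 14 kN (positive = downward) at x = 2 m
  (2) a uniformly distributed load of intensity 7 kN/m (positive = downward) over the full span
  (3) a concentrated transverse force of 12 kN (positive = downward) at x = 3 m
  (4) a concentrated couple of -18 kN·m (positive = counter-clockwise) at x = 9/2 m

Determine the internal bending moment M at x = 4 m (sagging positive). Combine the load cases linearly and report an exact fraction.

Load 1 — point force P=14 kN at a=2 m (b=L-a=4):
  M_1 = 0  [x>a] = 0 kN·m
Load 2 — uniform load w=7 kN/m over full span:
  M_2 = -w(L-x)²/2 = -7·(6-4)²/2 = -14 kN·m
Load 3 — point force P=12 kN at a=3 m (b=L-a=3):
  M_3 = 0  [x>a] = 0 kN·m
Load 4 — applied couple M₀=-18 kN·m at a=9/2 m (b=L-a=3/2):
  M_4 = M₀  [x≤a] = (-18) = -18 kN·m
Superposition: M = Σ M_i = -32 kN·m ≈ -32.000000 kN·m

M(4) = -32 kN·m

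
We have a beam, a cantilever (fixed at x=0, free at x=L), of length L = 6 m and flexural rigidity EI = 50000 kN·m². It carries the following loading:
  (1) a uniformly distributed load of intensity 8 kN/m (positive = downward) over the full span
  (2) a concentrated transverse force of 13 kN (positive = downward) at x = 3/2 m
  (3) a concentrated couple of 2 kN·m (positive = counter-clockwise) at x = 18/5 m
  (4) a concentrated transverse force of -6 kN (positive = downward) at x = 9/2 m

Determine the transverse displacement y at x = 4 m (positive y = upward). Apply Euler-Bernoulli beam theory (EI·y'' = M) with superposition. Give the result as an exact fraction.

Load 1 — uniform load w=8 kN/m over full span:
  y_1 = -wx²(x²-4Lx+6L²)/(24EI) = -8·4²·(4²-4·6·4+6·6²)/(24·50000) = -136/9375 m
Load 2 — point force P=13 kN at a=3/2 m (b=L-a=9/2):
  y_2 = -Pa²(3x-a)/(6EI)  [x>a] = -13·(3/2)²·(3·4-(3/2))/(6·50000) = -819/800000 m
Load 3 — applied couple M₀=2 kN·m at a=18/5 m (b=L-a=12/5):
  y_3 = M₀a(2x-a)/(2EI)  [x>a] = 2·(18/5)·(2·4-(18/5))/(2·50000) = 99/312500 m
Load 4 — point force P=-6 kN at a=9/2 m (b=L-a=3/2):
  y_4 = -Px²(3a-x)/(6EI)  [x≤a] = -(-6)·4²·(3·(9/2)-4)/(6·50000) = 19/6250 m
Superposition: y = Σ y_i = -730417/60000000 m ≈ -0.012174 m

y(4) = -730417/60000000 m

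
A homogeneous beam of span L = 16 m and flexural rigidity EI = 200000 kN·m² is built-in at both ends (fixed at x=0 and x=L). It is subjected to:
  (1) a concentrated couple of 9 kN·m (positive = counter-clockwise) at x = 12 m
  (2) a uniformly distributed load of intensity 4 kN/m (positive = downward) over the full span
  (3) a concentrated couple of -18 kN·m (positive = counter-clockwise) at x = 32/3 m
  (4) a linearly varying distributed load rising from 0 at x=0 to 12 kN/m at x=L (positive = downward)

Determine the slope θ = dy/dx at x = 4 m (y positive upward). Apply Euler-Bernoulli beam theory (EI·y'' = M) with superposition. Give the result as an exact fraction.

Load 1 — applied couple M₀=9 kN·m at a=12 m (b=L-a=4):
  θ_1 = (R_Ax²/2 - M_Ax)/EI  [x≤a] with R_A=81/128, M_A=45/16 = ((81/128)·4²/2 - (45/16)·4)/200000 = -99/3200000 rad
Load 2 — uniform load w=4 kN/m over full span:
  θ_2 = -wx(L-x)(L-2x)/(12EI) = -4·4·(16-4)·(16-2·4)/(12·200000) = -2/3125 rad
Load 3 — applied couple M₀=-18 kN·m at a=32/3 m (b=L-a=16/3):
  θ_3 = (R_Ax²/2 - M_Ax)/EI  [x≤a] with R_A=-3/2, M_A=-6 = ((-3/2)·4²/2 - (-6)·4)/200000 = 3/50000 rad
Load 4 — triangular load w₀=12 kN/m (0→w₀ over full span):
  θ_4 = -w₀(2x(L-x)(L-2x)(x+2L)+x²(L-x)²)/(120LEI) = -12·(2·4·(16-4)·(16-2·4)·(4+2·16)+4²·(16-4)²)/(120·16·200000) = -117/125000 rad
Superposition: θ = Σ θ_i = -24751/16000000 rad ≈ -0.001547 rad

θ(4) = -24751/16000000 rad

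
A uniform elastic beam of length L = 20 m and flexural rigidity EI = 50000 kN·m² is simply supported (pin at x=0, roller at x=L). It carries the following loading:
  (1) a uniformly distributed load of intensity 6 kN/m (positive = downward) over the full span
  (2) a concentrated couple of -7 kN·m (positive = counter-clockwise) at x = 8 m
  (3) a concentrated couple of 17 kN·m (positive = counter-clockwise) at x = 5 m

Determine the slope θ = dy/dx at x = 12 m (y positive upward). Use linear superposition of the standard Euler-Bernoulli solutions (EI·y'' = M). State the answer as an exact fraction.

θ(12) = 68891/6000000 rad

Load 1 — uniform load w=6 kN/m over full span:
  θ_1 = -w(L³-6Lx²+4x³)/(24EI) = -6·(20³-6·20·12²+4·12³)/(24·50000) = 37/3125 rad
Load 2 — applied couple M₀=-7 kN·m at a=8 m (b=L-a=12):
  θ_2 = (M₀x²/(2L)-M₀(x-a)+C₁)/EI  [x>a] with C₁=M₀(3b²-L²)/(6L)=-28/15 = ((-7)·12²/(2·20)-(-7)·(12-8)+(-28/15))/50000 = 7/375000 rad
Load 3 — applied couple M₀=17 kN·m at a=5 m (b=L-a=15):
  θ_3 = (M₀x²/(2L)-M₀(x-a)+C₁)/EI  [x>a] with C₁=M₀(3b²-L²)/(6L)=935/24 = (17·12²/(2·20)-17·(12-5)+(935/24))/50000 = -2261/6000000 rad
Superposition: θ = Σ θ_i = 68891/6000000 rad ≈ 0.011482 rad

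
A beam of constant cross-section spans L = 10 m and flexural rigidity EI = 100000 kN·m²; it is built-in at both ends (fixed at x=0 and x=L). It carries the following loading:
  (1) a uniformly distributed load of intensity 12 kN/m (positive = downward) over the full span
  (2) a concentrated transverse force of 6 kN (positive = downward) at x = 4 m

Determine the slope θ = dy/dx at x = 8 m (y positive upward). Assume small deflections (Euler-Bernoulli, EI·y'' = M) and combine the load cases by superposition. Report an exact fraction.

Load 1 — uniform load w=12 kN/m over full span:
  θ_1 = -wx(L-x)(L-2x)/(12EI) = -12·8·(10-8)·(10-2·8)/(12·100000) = 3/3125 rad
Load 2 — point force P=6 kN at a=4 m (b=L-a=6):
  θ_2 = Pa²(L-x)(2bL-(3b+a)(L-x))/(2L³EI)  [x>a] = 6·4²·(10-8)·(2·6·10-(3·6+4)·(10-8))/(2·10³·100000) = 57/781250 rad
Superposition: θ = Σ θ_i = 807/781250 rad ≈ 0.001033 rad

θ(8) = 807/781250 rad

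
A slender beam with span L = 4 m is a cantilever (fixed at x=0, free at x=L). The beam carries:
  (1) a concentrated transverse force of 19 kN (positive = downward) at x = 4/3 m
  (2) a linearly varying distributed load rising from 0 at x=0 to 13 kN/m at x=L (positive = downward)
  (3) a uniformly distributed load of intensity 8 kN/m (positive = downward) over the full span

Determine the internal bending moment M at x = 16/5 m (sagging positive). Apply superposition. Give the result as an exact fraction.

M(16/5) = -2416/375 kN·m

Load 1 — point force P=19 kN at a=4/3 m (b=L-a=8/3):
  M_1 = 0  [x>a] = 0 kN·m
Load 2 — triangular load w₀=13 kN/m (0→w₀ over full span):
  M_2 = w₀Lx/2 - w₀L²/3 - w₀x³/(6L) = 13·4·(16/5)/2 - 13·4²/3 - 13·(16/5)³/(6·4) = -1456/375 kN·m
Load 3 — uniform load w=8 kN/m over full span:
  M_3 = -w(L-x)²/2 = -8·(4-(16/5))²/2 = -64/25 kN·m
Superposition: M = Σ M_i = -2416/375 kN·m ≈ -6.442667 kN·m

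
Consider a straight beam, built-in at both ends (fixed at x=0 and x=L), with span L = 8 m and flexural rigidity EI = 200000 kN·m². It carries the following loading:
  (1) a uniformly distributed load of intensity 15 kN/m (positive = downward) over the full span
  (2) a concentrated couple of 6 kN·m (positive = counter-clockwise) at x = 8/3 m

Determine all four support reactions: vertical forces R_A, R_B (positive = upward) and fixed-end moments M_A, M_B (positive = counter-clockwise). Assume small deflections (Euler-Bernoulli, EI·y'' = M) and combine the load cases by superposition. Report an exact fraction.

Load 1 — uniform load w=15 kN/m over full span:
  R_A = wL/2 = 15·8/2 = 60 kN
  M_A = wL²/12 = 15·8²/12 = 80 kN·m
  R_B = wL/2 = 15·8/2 = 60 kN
  M_B = -wL²/12 = -15·8²/12 = -80 kN·m
Load 2 — applied couple M₀=6 kN·m at a=8/3 m (b=L-a=16/3):
  R_A = 6M₀ab/L³ = 6·6·(8/3)·(16/3)/8³ = 1 kN
  M_A = M₀b(2a-b)/L² = 6·(16/3)·(2·(8/3)-(16/3))/8² = 0 kN·m
  R_B = -6M₀ab/L³ = -6·6·(8/3)·(16/3)/8³ = -1 kN
  M_B = M₀a(2b-a)/L² = 6·(8/3)·(2·(16/3)-(8/3))/8² = 2 kN·m
Superposition: R_A = 61 kN, M_A = 80 kN·m, R_B = 59 kN, M_B = -78 kN·m

R_A = 61 kN, M_A = 80 kN·m, R_B = 59 kN, M_B = -78 kN·m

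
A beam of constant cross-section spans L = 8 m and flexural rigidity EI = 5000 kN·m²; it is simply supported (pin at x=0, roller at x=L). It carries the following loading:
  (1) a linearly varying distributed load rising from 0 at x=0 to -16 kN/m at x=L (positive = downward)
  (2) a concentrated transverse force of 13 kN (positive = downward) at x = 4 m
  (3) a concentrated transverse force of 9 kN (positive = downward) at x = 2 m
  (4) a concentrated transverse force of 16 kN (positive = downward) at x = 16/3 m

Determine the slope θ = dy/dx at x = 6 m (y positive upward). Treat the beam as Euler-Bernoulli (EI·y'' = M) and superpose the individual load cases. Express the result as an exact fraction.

Load 1 — triangular load w₀=-16 kN/m (0→w₀ over full span):
  θ_1 = -w₀(7L⁴-30L²x²+15x⁴)/(360LEI) = -(-16)·(7·8⁴-30·8²·6²+15·6⁴)/(360·8·5000) = -1313/56250 rad
Load 2 — point force P=13 kN at a=4 m (b=L-a=4):
  θ_2 = -Pa(2L²-6Lx+3x²+a²)/(6LEI)  [x>a] = -13·4·(2·8²-6·8·6+3·6²+4²)/(6·8·5000) = 39/5000 rad
Load 3 — point force P=9 kN at a=2 m (b=L-a=6):
  θ_3 = -Pa(2L²-6Lx+3x²+a²)/(6LEI)  [x>a] = -9·2·(2·8²-6·8·6+3·6²+2²)/(6·8·5000) = 9/2500 rad
Load 4 — point force P=16 kN at a=16/3 m (b=L-a=8/3):
  θ_4 = -Pa(2L²-6Lx+3x²+a²)/(6LEI)  [x>a] = -16·(16/3)·(2·8²-6·8·6+3·6²+(16/3)²)/(6·8·5000) = 424/50625 rad
Superposition: θ = Σ θ_i = -7223/2025000 rad ≈ -0.003567 rad

θ(6) = -7223/2025000 rad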